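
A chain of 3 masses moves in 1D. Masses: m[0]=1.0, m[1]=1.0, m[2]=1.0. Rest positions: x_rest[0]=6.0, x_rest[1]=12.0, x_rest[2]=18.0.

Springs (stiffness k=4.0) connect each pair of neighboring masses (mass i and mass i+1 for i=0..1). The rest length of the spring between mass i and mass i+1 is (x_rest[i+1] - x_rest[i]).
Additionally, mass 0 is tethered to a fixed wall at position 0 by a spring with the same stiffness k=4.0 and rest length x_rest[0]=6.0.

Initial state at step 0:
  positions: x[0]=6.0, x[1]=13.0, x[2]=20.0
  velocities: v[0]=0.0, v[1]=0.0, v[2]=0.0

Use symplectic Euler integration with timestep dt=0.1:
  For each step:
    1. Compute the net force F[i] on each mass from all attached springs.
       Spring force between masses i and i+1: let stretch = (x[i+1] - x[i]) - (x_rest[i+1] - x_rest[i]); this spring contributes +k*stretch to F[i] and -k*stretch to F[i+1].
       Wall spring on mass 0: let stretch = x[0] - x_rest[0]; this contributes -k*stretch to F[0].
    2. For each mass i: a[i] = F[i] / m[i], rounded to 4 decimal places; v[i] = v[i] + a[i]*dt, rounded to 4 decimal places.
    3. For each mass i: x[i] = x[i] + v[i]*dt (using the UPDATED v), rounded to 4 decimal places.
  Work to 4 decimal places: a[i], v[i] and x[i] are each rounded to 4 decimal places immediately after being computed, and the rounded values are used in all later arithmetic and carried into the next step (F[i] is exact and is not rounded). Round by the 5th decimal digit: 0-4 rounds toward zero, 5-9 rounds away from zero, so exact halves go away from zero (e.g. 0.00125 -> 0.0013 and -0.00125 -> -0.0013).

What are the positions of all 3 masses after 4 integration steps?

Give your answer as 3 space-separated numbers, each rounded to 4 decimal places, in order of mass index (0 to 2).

Answer: 6.3538 12.9995 19.6235

Derivation:
Step 0: x=[6.0000 13.0000 20.0000] v=[0.0000 0.0000 0.0000]
Step 1: x=[6.0400 13.0000 19.9600] v=[0.4000 0.0000 -0.4000]
Step 2: x=[6.1168 13.0000 19.8816] v=[0.7680 0.0000 -0.7840]
Step 3: x=[6.2243 12.9999 19.7679] v=[1.0746 -0.0006 -1.1366]
Step 4: x=[6.3538 12.9995 19.6235] v=[1.2951 -0.0036 -1.4438]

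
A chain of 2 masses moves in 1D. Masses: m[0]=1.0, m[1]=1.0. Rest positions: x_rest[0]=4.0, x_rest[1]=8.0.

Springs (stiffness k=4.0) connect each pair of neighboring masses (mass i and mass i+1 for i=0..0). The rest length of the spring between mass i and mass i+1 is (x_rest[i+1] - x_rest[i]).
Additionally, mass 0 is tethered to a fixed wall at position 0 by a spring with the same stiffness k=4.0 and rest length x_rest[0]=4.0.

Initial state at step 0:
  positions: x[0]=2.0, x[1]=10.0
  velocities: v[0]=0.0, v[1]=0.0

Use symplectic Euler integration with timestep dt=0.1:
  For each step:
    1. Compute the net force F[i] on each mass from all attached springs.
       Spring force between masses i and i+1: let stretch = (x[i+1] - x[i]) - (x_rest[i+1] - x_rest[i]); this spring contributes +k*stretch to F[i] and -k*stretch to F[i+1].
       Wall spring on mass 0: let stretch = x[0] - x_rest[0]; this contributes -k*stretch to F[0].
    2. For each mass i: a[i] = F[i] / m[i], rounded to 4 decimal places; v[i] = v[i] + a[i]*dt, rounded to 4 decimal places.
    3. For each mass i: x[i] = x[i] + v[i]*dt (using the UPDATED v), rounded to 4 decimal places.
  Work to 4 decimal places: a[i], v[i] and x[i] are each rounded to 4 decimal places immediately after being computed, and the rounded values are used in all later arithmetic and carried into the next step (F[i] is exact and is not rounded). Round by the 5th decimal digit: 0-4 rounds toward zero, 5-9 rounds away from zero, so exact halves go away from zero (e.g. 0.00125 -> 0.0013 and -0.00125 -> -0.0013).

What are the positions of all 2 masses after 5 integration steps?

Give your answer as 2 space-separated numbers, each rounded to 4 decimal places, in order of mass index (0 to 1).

Step 0: x=[2.0000 10.0000] v=[0.0000 0.0000]
Step 1: x=[2.2400 9.8400] v=[2.4000 -1.6000]
Step 2: x=[2.6944 9.5360] v=[4.5440 -3.0400]
Step 3: x=[3.3147 9.1183] v=[6.2029 -4.1766]
Step 4: x=[4.0346 8.6285] v=[7.1985 -4.8980]
Step 5: x=[4.7768 8.1149] v=[7.4222 -5.1356]

Answer: 4.7768 8.1149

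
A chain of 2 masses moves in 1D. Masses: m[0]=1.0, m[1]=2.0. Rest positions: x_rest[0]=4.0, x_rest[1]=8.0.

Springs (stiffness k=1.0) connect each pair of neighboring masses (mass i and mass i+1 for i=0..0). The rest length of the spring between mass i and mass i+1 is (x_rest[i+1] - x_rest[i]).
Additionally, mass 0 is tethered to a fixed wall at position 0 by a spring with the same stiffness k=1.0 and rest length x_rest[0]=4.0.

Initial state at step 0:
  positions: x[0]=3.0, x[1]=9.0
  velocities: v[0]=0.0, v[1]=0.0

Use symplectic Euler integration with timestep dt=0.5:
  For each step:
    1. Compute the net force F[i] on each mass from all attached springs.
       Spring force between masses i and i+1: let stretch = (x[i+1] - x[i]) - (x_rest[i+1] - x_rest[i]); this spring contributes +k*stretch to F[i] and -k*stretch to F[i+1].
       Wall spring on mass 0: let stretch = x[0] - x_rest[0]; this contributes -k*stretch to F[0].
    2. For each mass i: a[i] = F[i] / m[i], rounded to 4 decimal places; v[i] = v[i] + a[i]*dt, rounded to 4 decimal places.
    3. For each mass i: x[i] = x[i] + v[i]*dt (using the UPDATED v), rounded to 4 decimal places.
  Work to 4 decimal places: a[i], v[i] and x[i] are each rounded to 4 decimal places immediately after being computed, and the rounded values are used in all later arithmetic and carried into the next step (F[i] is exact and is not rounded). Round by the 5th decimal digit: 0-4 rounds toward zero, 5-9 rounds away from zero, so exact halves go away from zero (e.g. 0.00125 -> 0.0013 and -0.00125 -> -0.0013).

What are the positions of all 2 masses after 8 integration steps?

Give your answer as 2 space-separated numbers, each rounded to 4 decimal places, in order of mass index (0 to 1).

Answer: 2.4633 8.1338

Derivation:
Step 0: x=[3.0000 9.0000] v=[0.0000 0.0000]
Step 1: x=[3.7500 8.7500] v=[1.5000 -0.5000]
Step 2: x=[4.8125 8.3750] v=[2.1250 -0.7500]
Step 3: x=[5.5625 8.0547] v=[1.5000 -0.6406]
Step 4: x=[5.5449 7.9229] v=[-0.0352 -0.2637]
Step 5: x=[4.7356 7.9938] v=[-1.6187 0.1418]
Step 6: x=[3.5569 8.1575] v=[-2.3574 0.3273]
Step 7: x=[2.6391 8.2461] v=[-1.8356 0.1772]
Step 8: x=[2.4633 8.1338] v=[-0.3517 -0.2246]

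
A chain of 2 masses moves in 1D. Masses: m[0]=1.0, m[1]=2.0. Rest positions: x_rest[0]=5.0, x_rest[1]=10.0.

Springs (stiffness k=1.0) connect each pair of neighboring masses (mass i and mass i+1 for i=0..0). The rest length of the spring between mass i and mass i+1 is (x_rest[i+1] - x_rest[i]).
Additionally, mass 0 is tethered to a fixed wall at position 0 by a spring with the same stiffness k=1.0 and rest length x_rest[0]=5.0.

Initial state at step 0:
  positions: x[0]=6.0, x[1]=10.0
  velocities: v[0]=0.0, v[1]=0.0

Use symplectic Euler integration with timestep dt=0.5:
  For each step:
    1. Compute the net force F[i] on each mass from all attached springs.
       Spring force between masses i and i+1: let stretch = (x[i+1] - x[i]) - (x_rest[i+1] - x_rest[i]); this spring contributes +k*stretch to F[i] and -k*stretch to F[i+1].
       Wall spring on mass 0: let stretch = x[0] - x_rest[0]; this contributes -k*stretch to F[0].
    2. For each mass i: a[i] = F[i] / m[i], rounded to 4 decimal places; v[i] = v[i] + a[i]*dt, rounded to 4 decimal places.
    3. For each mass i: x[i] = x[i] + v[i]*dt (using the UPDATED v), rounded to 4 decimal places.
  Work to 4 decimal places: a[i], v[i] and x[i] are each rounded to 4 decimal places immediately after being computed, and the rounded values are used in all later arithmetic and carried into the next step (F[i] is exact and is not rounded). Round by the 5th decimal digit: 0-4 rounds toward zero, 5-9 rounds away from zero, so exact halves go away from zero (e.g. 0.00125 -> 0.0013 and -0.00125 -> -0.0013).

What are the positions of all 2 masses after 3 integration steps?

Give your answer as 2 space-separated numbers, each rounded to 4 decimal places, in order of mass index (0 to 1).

Step 0: x=[6.0000 10.0000] v=[0.0000 0.0000]
Step 1: x=[5.5000 10.1250] v=[-1.0000 0.2500]
Step 2: x=[4.7813 10.2969] v=[-1.4375 0.3438]
Step 3: x=[4.2461 10.4044] v=[-1.0704 0.2149]

Answer: 4.2461 10.4044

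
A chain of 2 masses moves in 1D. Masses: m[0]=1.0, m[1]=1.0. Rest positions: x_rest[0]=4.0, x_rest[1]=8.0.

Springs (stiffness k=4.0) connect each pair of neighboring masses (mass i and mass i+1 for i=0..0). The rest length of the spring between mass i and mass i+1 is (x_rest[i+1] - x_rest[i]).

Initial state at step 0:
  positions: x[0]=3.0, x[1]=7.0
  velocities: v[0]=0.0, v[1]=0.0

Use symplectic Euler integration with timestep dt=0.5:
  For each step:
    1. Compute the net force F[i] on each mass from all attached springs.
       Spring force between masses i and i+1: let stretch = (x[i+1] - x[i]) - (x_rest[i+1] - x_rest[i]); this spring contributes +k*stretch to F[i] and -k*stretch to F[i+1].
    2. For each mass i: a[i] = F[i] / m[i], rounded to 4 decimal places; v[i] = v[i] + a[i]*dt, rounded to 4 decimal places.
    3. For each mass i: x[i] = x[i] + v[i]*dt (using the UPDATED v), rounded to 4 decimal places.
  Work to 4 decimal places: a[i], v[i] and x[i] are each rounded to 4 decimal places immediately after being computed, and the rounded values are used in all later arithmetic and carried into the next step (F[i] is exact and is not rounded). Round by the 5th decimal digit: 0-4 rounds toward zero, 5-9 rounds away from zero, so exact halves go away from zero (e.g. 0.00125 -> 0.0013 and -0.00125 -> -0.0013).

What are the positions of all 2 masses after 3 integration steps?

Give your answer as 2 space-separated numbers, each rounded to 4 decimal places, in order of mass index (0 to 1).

Answer: 3.0000 7.0000

Derivation:
Step 0: x=[3.0000 7.0000] v=[0.0000 0.0000]
Step 1: x=[3.0000 7.0000] v=[0.0000 0.0000]
Step 2: x=[3.0000 7.0000] v=[0.0000 0.0000]
Step 3: x=[3.0000 7.0000] v=[0.0000 0.0000]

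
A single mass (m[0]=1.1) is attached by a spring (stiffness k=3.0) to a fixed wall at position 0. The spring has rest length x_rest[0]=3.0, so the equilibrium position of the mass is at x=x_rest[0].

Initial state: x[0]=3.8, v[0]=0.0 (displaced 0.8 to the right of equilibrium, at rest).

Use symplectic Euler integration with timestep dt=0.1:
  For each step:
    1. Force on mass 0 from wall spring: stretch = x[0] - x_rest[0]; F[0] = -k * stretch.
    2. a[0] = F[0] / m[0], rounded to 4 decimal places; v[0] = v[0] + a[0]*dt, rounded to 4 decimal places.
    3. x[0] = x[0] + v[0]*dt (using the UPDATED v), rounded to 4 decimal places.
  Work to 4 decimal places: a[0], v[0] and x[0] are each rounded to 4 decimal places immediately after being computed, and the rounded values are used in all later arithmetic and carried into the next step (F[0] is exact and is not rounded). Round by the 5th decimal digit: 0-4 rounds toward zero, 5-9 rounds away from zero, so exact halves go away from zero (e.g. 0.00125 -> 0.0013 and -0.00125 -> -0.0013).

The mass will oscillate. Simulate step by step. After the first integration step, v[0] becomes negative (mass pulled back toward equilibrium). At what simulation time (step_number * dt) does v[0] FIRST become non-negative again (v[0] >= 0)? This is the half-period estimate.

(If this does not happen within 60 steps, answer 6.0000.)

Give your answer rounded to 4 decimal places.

Step 0: x=[3.8000] v=[0.0000]
Step 1: x=[3.7782] v=[-0.2182]
Step 2: x=[3.7352] v=[-0.4304]
Step 3: x=[3.6721] v=[-0.6309]
Step 4: x=[3.5907] v=[-0.8142]
Step 5: x=[3.4932] v=[-0.9753]
Step 6: x=[3.3822] v=[-1.1098]
Step 7: x=[3.2608] v=[-1.2140]
Step 8: x=[3.1323] v=[-1.2851]
Step 9: x=[3.0002] v=[-1.3212]
Step 10: x=[2.8681] v=[-1.3213]
Step 11: x=[2.7396] v=[-1.2853]
Step 12: x=[2.6182] v=[-1.2143]
Step 13: x=[2.5072] v=[-1.1102]
Step 14: x=[2.4096] v=[-0.9758]
Step 15: x=[2.3281] v=[-0.8148]
Step 16: x=[2.2649] v=[-0.6316]
Step 17: x=[2.2218] v=[-0.4311]
Step 18: x=[2.1999] v=[-0.2189]
Step 19: x=[2.1998] v=[-0.0007]
Step 20: x=[2.2216] v=[0.2175]
First v>=0 after going negative at step 20, time=2.0000

Answer: 2.0000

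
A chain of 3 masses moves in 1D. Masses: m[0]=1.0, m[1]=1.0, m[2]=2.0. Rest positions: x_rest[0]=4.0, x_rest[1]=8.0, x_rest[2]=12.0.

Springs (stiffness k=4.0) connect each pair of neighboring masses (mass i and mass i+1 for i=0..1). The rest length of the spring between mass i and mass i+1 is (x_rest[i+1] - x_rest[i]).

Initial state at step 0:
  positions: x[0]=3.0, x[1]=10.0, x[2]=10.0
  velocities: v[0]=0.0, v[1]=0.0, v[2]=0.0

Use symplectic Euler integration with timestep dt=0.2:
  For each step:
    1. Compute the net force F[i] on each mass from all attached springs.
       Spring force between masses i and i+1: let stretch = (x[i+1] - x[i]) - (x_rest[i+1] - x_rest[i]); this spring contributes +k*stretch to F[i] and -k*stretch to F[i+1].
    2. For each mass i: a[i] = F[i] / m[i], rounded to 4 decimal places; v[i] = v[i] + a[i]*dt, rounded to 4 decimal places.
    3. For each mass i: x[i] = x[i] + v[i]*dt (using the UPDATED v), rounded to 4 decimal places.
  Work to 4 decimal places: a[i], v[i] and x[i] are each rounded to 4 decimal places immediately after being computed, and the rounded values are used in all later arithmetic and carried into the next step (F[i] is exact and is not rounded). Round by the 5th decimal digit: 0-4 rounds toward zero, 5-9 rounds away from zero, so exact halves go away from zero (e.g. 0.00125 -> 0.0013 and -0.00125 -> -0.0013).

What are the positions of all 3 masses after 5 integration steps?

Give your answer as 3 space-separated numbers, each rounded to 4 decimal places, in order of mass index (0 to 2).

Answer: 4.1091 5.0201 11.9354

Derivation:
Step 0: x=[3.0000 10.0000 10.0000] v=[0.0000 0.0000 0.0000]
Step 1: x=[3.4800 8.8800 10.3200] v=[2.4000 -5.6000 1.6000]
Step 2: x=[4.1840 7.1264 10.8448] v=[3.5200 -8.7680 2.6240]
Step 3: x=[4.7188 5.4970 11.3921] v=[2.6739 -8.1472 2.7366]
Step 4: x=[4.7381 4.6863 11.7878] v=[0.0965 -4.0537 1.9786]
Step 5: x=[4.1091 5.0201 11.9354] v=[-3.1449 1.6689 0.7380]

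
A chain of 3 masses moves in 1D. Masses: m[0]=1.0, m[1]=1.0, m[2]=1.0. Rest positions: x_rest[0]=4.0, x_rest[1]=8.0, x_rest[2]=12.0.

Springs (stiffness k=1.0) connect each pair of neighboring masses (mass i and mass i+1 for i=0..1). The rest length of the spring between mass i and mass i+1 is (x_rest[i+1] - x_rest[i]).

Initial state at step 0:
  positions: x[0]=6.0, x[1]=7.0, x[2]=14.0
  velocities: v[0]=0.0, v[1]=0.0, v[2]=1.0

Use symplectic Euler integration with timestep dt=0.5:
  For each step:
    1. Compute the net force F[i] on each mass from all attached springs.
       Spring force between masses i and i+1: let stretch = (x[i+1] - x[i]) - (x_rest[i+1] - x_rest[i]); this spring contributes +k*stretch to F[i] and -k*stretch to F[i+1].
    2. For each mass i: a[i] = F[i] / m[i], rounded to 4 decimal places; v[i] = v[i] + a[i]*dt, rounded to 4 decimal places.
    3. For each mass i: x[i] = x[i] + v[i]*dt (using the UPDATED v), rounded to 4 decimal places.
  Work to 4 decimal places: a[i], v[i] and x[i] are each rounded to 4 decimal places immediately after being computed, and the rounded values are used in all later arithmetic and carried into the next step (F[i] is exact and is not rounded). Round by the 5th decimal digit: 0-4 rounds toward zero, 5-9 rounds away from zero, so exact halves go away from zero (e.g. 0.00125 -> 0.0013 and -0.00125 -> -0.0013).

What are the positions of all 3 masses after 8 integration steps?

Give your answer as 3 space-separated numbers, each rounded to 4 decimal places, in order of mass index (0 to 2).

Answer: 7.0854 9.6394 14.2757

Derivation:
Step 0: x=[6.0000 7.0000 14.0000] v=[0.0000 0.0000 1.0000]
Step 1: x=[5.2500 8.5000 13.7500] v=[-1.5000 3.0000 -0.5000]
Step 2: x=[4.3125 10.5000 13.1875] v=[-1.8750 4.0000 -1.1250]
Step 3: x=[3.9219 11.6250 12.9531] v=[-0.7813 2.2500 -0.4688]
Step 4: x=[4.4571 11.1563 13.3867] v=[1.0703 -0.9375 0.8672]
Step 5: x=[5.6671 9.5704 14.2627] v=[2.4199 -3.1719 1.7520]
Step 6: x=[6.8529 8.1817 14.9657] v=[2.3716 -2.7774 1.4059]
Step 7: x=[7.3709 8.1568 14.9727] v=[1.0360 -0.0498 0.0139]
Step 8: x=[7.0854 9.6394 14.2757] v=[-0.5711 2.9652 -1.3941]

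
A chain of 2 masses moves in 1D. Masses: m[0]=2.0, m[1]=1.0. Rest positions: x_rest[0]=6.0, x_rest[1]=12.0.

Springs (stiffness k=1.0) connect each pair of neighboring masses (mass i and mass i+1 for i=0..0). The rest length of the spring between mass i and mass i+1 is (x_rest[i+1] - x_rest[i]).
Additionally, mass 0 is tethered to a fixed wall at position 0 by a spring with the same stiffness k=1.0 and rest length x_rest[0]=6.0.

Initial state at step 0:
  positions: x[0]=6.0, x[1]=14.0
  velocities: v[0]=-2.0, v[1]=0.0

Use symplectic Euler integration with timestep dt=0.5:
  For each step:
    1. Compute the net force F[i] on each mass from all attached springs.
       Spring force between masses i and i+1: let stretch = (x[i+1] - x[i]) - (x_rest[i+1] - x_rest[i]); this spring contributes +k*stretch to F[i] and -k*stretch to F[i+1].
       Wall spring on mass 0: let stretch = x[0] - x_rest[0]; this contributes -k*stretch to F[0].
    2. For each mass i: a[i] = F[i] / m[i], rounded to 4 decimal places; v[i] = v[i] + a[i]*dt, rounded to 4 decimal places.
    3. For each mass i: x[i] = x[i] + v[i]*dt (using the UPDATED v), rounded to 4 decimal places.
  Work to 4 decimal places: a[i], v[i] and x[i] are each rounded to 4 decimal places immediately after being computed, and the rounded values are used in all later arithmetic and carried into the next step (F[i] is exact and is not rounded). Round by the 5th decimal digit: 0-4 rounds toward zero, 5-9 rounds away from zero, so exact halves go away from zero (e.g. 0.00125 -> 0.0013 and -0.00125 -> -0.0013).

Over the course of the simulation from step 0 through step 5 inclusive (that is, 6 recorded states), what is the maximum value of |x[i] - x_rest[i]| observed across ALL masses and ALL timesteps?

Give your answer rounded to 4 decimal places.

Step 0: x=[6.0000 14.0000] v=[-2.0000 0.0000]
Step 1: x=[5.2500 13.5000] v=[-1.5000 -1.0000]
Step 2: x=[4.8750 12.4375] v=[-0.7500 -2.1250]
Step 3: x=[4.8360 10.9844] v=[-0.0781 -2.9063]
Step 4: x=[4.9610 9.4942] v=[0.2500 -2.9805]
Step 5: x=[5.0326 8.3707] v=[0.1431 -2.2471]
Max displacement = 3.6293

Answer: 3.6293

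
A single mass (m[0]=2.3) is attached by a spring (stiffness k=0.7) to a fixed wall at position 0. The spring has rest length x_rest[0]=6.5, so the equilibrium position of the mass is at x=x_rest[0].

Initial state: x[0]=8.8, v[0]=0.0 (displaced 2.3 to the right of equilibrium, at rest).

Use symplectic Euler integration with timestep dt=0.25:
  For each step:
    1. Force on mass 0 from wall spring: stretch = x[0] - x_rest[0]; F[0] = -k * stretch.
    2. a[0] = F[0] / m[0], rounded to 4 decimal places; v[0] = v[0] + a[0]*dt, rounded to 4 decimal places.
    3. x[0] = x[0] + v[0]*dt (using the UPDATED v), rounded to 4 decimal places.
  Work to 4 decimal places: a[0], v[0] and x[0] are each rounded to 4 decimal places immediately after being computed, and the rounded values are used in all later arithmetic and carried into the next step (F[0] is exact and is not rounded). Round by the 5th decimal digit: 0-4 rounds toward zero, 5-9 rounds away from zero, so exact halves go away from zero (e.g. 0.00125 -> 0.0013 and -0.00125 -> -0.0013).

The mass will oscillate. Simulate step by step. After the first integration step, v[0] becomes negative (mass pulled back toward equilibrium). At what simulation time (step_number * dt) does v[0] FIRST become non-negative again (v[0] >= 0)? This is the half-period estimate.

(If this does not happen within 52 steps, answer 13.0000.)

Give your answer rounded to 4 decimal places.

Step 0: x=[8.8000] v=[0.0000]
Step 1: x=[8.7563] v=[-0.1750]
Step 2: x=[8.6696] v=[-0.3467]
Step 3: x=[8.5417] v=[-0.5118]
Step 4: x=[8.3749] v=[-0.6672]
Step 5: x=[8.1724] v=[-0.8099]
Step 6: x=[7.9381] v=[-0.9372]
Step 7: x=[7.6765] v=[-1.0466]
Step 8: x=[7.3925] v=[-1.1361]
Step 9: x=[7.0915] v=[-1.2040]
Step 10: x=[6.7793] v=[-1.2490]
Step 11: x=[6.4617] v=[-1.2703]
Step 12: x=[6.1449] v=[-1.2674]
Step 13: x=[5.8348] v=[-1.2404]
Step 14: x=[5.5374] v=[-1.1898]
Step 15: x=[5.2583] v=[-1.1166]
Step 16: x=[5.0028] v=[-1.0221]
Step 17: x=[4.7758] v=[-0.9082]
Step 18: x=[4.5816] v=[-0.7770]
Step 19: x=[4.4239] v=[-0.6310]
Step 20: x=[4.3057] v=[-0.4730]
Step 21: x=[4.2292] v=[-0.3061]
Step 22: x=[4.1959] v=[-0.1333]
Step 23: x=[4.2064] v=[0.0420]
First v>=0 after going negative at step 23, time=5.7500

Answer: 5.7500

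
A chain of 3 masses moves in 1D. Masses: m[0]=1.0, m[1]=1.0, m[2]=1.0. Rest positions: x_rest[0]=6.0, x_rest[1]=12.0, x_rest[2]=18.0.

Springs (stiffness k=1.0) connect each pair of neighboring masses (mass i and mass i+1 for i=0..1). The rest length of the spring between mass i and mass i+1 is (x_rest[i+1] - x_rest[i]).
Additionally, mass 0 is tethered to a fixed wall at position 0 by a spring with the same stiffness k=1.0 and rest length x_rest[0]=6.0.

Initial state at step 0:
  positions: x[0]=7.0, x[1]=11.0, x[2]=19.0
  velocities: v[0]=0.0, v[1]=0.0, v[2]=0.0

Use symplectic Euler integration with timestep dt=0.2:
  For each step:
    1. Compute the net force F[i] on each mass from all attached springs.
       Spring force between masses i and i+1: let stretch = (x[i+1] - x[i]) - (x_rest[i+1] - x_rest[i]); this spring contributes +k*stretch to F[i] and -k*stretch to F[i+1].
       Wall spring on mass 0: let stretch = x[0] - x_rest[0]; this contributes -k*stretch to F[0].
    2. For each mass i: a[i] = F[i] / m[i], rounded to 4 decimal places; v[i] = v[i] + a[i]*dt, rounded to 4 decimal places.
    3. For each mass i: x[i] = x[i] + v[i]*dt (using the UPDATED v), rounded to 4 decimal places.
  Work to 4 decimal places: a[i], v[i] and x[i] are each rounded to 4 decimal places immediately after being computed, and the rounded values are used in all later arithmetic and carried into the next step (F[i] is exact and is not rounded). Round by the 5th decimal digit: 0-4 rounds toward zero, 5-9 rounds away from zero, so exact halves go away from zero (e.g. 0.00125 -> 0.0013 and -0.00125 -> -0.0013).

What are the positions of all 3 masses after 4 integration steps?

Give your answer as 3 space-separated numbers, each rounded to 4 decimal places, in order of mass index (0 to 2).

Answer: 6.0255 12.3065 18.3357

Derivation:
Step 0: x=[7.0000 11.0000 19.0000] v=[0.0000 0.0000 0.0000]
Step 1: x=[6.8800 11.1600 18.9200] v=[-0.6000 0.8000 -0.4000]
Step 2: x=[6.6560 11.4592 18.7696] v=[-1.1200 1.4960 -0.7520]
Step 3: x=[6.3579 11.8587 18.5668] v=[-1.4906 1.9974 -1.0141]
Step 4: x=[6.0255 12.3065 18.3357] v=[-1.6620 2.2389 -1.1557]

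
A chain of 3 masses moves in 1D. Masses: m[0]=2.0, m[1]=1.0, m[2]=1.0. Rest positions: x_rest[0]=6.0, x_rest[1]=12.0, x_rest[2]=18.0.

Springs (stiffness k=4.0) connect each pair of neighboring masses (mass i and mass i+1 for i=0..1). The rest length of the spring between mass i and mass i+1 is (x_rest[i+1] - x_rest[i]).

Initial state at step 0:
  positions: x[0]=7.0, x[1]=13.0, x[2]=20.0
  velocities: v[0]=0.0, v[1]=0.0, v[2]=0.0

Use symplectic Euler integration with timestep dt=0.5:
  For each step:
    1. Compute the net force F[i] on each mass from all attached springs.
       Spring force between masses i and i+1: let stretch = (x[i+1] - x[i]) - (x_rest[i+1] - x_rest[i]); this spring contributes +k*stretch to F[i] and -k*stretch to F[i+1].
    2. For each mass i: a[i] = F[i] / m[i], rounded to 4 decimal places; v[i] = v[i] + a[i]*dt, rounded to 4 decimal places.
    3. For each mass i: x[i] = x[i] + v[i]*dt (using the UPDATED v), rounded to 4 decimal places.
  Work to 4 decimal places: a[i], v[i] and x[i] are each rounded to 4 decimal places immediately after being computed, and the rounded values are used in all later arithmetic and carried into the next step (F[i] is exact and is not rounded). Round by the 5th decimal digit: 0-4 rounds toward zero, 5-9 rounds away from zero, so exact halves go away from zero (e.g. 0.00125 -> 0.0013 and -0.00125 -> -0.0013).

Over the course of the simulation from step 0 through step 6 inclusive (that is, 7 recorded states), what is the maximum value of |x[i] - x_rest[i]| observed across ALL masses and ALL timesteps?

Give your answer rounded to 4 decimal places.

Step 0: x=[7.0000 13.0000 20.0000] v=[0.0000 0.0000 0.0000]
Step 1: x=[7.0000 14.0000 19.0000] v=[0.0000 2.0000 -2.0000]
Step 2: x=[7.5000 13.0000 19.0000] v=[1.0000 -2.0000 0.0000]
Step 3: x=[7.7500 12.5000 19.0000] v=[0.5000 -1.0000 0.0000]
Step 4: x=[7.3750 13.7500 18.5000] v=[-0.7500 2.5000 -1.0000]
Step 5: x=[7.1875 13.3750 19.2500] v=[-0.3750 -0.7500 1.5000]
Step 6: x=[7.0938 12.6875 20.1250] v=[-0.1875 -1.3750 1.7500]
Max displacement = 2.1250

Answer: 2.1250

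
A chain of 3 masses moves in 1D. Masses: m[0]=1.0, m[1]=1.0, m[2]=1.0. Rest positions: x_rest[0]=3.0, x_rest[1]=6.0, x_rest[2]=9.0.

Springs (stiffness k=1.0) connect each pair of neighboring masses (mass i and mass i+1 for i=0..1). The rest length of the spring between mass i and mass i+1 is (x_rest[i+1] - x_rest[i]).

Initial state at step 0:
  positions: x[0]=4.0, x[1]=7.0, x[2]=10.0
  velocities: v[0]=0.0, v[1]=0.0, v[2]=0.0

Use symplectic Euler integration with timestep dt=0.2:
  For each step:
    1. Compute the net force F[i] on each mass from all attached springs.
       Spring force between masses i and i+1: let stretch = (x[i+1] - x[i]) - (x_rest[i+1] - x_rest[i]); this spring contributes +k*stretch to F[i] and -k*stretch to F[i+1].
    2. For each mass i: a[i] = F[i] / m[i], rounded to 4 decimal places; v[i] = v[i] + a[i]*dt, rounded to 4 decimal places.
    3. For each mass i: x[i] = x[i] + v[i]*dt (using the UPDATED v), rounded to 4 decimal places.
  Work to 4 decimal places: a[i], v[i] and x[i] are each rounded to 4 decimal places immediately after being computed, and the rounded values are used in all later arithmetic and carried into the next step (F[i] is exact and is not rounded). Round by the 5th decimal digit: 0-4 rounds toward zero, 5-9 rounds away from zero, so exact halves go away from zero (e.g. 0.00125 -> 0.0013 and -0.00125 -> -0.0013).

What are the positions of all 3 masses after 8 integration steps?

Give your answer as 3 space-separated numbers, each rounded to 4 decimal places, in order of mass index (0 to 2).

Step 0: x=[4.0000 7.0000 10.0000] v=[0.0000 0.0000 0.0000]
Step 1: x=[4.0000 7.0000 10.0000] v=[0.0000 0.0000 0.0000]
Step 2: x=[4.0000 7.0000 10.0000] v=[0.0000 0.0000 0.0000]
Step 3: x=[4.0000 7.0000 10.0000] v=[0.0000 0.0000 0.0000]
Step 4: x=[4.0000 7.0000 10.0000] v=[0.0000 0.0000 0.0000]
Step 5: x=[4.0000 7.0000 10.0000] v=[0.0000 0.0000 0.0000]
Step 6: x=[4.0000 7.0000 10.0000] v=[0.0000 0.0000 0.0000]
Step 7: x=[4.0000 7.0000 10.0000] v=[0.0000 0.0000 0.0000]
Step 8: x=[4.0000 7.0000 10.0000] v=[0.0000 0.0000 0.0000]

Answer: 4.0000 7.0000 10.0000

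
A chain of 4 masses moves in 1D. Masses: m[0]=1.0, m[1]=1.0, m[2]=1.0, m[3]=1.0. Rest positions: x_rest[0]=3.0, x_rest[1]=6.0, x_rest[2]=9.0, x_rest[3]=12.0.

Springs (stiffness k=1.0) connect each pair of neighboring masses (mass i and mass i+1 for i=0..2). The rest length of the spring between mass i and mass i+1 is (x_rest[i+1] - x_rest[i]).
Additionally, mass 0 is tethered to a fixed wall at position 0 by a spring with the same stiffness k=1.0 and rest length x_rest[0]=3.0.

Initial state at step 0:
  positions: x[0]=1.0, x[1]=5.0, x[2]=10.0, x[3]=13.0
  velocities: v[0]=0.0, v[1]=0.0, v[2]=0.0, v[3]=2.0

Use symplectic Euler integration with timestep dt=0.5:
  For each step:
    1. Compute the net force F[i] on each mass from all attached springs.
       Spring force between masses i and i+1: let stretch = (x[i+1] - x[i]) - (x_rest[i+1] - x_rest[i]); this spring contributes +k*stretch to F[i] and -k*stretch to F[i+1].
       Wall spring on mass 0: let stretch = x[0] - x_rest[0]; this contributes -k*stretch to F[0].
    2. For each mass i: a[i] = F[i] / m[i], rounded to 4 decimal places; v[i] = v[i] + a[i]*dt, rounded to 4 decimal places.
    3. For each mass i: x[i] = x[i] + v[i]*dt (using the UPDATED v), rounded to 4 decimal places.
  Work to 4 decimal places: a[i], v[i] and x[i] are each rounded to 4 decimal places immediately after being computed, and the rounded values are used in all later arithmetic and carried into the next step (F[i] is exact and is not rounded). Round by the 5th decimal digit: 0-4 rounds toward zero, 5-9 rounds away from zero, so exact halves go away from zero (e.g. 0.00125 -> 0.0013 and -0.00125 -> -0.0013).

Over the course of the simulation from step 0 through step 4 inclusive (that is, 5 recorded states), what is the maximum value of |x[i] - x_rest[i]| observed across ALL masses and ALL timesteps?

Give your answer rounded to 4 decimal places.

Answer: 2.6250

Derivation:
Step 0: x=[1.0000 5.0000 10.0000 13.0000] v=[0.0000 0.0000 0.0000 2.0000]
Step 1: x=[1.7500 5.2500 9.5000 14.0000] v=[1.5000 0.5000 -1.0000 2.0000]
Step 2: x=[2.9375 5.6875 9.0625 14.6250] v=[2.3750 0.8750 -0.8750 1.2500]
Step 3: x=[4.0782 6.2813 9.1719 14.6094] v=[2.2813 1.1875 0.2188 -0.0313]
Step 4: x=[4.7501 7.0470 9.9181 13.9844] v=[1.3438 1.5313 1.4923 -1.2501]
Max displacement = 2.6250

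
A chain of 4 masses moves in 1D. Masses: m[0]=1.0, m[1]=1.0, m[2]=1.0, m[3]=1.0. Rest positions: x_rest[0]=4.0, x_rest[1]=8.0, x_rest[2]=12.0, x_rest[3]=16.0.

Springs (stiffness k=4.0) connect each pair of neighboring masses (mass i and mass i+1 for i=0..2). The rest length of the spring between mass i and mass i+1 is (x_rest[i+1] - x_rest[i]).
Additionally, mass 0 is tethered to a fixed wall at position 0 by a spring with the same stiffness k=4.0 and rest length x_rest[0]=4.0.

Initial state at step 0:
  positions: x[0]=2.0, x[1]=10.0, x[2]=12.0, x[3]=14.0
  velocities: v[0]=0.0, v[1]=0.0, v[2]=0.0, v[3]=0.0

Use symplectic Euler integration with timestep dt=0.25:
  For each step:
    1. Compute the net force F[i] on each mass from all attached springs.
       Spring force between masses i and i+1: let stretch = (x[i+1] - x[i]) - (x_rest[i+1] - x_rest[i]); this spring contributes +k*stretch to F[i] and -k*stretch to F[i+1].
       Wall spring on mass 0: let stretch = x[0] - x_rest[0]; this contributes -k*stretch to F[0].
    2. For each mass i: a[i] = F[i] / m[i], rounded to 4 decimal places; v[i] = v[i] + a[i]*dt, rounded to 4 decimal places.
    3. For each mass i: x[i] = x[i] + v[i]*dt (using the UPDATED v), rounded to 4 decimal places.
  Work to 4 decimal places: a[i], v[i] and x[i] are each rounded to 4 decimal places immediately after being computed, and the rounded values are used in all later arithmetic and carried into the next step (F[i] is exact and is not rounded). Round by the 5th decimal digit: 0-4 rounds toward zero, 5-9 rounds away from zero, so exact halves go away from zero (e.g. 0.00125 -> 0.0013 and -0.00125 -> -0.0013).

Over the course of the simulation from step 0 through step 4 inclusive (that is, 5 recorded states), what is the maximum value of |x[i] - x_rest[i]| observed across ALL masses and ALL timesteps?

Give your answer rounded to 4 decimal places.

Answer: 2.2812

Derivation:
Step 0: x=[2.0000 10.0000 12.0000 14.0000] v=[0.0000 0.0000 0.0000 0.0000]
Step 1: x=[3.5000 8.5000 12.0000 14.5000] v=[6.0000 -6.0000 0.0000 2.0000]
Step 2: x=[5.3750 6.6250 11.7500 15.3750] v=[7.5000 -7.5000 -1.0000 3.5000]
Step 3: x=[6.2188 5.7188 11.1250 16.3438] v=[3.3750 -3.6250 -2.5000 3.8750]
Step 4: x=[5.3829 6.2891 10.4532 17.0079] v=[-3.3438 2.2812 -2.6874 2.6562]
Max displacement = 2.2812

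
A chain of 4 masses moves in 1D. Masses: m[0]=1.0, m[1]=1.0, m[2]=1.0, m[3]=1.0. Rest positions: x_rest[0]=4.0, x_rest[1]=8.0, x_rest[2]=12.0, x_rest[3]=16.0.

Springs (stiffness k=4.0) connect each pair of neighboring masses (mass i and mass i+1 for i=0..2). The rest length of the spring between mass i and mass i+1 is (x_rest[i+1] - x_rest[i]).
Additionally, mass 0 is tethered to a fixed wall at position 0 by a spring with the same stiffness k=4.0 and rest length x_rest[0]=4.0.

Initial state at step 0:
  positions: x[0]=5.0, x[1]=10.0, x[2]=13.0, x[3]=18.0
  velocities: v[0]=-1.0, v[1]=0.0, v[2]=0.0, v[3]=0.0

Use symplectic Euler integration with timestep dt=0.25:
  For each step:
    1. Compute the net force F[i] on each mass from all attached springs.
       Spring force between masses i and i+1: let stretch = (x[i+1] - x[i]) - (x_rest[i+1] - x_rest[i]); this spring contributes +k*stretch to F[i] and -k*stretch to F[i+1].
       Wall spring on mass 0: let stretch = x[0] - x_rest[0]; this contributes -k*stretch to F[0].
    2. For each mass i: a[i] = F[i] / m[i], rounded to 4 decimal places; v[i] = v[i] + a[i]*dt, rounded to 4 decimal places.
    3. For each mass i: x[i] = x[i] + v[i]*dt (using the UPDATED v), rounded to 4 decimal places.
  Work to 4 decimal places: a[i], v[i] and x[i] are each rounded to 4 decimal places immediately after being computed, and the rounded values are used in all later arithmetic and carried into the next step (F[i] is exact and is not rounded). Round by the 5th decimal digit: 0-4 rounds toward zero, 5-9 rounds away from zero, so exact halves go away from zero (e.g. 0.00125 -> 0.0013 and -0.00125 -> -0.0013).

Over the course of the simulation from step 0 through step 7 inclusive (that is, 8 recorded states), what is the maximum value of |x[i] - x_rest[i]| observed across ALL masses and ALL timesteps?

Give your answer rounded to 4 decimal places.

Step 0: x=[5.0000 10.0000 13.0000 18.0000] v=[-1.0000 0.0000 0.0000 0.0000]
Step 1: x=[4.7500 9.5000 13.5000 17.7500] v=[-1.0000 -2.0000 2.0000 -1.0000]
Step 2: x=[4.5000 8.8125 14.0625 17.4375] v=[-1.0000 -2.7500 2.2500 -1.2500]
Step 3: x=[4.2031 8.3594 14.1563 17.2813] v=[-1.1875 -1.8125 0.3750 -0.6250]
Step 4: x=[3.8945 8.3164 13.5821 17.3438] v=[-1.2343 -0.1719 -2.2969 0.2500]
Step 5: x=[3.7178 8.4844 12.6319 17.4659] v=[-0.7069 0.6719 -3.8009 0.4883]
Step 6: x=[3.8033 8.4976 11.8533 17.3795] v=[0.3419 0.0528 -3.1144 -0.3457]
Step 7: x=[4.1115 8.1762 11.6173 16.9115] v=[1.2329 -1.2858 -0.9439 -1.8719]
Max displacement = 2.1563

Answer: 2.1563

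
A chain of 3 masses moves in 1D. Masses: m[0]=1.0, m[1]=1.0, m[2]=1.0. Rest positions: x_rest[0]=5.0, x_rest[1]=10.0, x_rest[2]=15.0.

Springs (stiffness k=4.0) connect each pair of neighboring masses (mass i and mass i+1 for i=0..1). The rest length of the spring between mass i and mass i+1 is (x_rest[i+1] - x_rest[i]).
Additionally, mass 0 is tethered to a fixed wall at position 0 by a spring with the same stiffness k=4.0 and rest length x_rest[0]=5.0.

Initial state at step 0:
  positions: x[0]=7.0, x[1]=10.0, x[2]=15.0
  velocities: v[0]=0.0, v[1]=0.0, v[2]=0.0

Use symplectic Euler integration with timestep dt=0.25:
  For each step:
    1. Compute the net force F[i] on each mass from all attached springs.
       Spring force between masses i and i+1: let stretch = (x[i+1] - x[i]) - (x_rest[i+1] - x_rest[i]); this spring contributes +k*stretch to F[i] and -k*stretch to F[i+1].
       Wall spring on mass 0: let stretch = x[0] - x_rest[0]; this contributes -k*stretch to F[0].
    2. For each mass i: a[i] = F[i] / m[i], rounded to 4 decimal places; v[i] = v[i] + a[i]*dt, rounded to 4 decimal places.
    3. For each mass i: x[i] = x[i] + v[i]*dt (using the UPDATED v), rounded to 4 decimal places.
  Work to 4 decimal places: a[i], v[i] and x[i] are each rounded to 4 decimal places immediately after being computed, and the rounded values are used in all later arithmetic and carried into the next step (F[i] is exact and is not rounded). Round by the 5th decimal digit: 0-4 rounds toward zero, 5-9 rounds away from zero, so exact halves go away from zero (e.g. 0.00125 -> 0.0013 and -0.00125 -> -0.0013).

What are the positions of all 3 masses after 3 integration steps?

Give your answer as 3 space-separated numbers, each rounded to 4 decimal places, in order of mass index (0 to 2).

Step 0: x=[7.0000 10.0000 15.0000] v=[0.0000 0.0000 0.0000]
Step 1: x=[6.0000 10.5000 15.0000] v=[-4.0000 2.0000 0.0000]
Step 2: x=[4.6250 11.0000 15.1250] v=[-5.5000 2.0000 0.5000]
Step 3: x=[3.6875 10.9375 15.4688] v=[-3.7500 -0.2500 1.3750]

Answer: 3.6875 10.9375 15.4688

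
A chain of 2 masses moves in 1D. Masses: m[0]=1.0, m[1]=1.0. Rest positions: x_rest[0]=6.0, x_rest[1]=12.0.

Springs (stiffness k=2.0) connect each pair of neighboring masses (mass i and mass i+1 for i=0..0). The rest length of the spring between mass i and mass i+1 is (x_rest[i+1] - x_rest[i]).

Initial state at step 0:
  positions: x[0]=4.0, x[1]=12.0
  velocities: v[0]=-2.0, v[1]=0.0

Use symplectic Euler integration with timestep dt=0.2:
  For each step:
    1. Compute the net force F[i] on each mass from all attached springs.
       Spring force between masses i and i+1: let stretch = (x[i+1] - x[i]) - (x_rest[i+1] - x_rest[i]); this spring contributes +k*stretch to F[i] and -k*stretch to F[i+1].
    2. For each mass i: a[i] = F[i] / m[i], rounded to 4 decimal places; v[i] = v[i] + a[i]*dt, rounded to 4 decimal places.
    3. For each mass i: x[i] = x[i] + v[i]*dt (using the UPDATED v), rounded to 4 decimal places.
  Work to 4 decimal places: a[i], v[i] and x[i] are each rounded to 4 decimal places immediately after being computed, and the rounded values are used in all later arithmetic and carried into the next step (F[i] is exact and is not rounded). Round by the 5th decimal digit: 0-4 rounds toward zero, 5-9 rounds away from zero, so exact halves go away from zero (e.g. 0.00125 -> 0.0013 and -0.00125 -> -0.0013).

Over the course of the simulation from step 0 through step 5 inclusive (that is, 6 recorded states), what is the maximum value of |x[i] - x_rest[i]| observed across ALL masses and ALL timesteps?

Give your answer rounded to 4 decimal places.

Step 0: x=[4.0000 12.0000] v=[-2.0000 0.0000]
Step 1: x=[3.7600 11.8400] v=[-1.2000 -0.8000]
Step 2: x=[3.6864 11.5136] v=[-0.3680 -1.6320]
Step 3: x=[3.7590 11.0410] v=[0.3629 -2.3629]
Step 4: x=[3.9341 10.4659] v=[0.8757 -2.8757]
Step 5: x=[4.1518 9.8482] v=[1.0884 -3.0884]
Max displacement = 2.3136

Answer: 2.3136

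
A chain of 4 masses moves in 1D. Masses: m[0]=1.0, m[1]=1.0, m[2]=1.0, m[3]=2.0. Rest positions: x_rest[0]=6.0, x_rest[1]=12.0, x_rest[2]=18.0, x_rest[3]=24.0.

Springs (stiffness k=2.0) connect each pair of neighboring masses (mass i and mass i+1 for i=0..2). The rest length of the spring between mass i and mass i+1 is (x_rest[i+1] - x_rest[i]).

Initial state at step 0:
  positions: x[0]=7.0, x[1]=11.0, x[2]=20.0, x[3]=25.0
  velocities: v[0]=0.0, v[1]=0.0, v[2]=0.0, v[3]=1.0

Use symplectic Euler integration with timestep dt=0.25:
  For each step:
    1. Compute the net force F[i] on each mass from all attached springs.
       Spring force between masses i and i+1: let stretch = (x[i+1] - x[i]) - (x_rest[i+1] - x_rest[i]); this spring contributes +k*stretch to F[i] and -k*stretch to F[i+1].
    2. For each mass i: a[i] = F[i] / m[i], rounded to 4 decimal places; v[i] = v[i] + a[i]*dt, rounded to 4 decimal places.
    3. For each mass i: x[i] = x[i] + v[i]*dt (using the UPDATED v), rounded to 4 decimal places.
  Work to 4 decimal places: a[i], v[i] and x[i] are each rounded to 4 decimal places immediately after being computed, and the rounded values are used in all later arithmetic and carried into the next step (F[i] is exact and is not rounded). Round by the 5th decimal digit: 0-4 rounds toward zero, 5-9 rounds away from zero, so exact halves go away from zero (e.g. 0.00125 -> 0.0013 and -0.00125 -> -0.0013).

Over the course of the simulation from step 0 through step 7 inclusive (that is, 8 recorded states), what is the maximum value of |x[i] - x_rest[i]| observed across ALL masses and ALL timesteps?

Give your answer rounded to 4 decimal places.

Answer: 2.1985

Derivation:
Step 0: x=[7.0000 11.0000 20.0000 25.0000] v=[0.0000 0.0000 0.0000 1.0000]
Step 1: x=[6.7500 11.6250 19.5000 25.3125] v=[-1.0000 2.5000 -2.0000 1.2500]
Step 2: x=[6.3594 12.6250 18.7422 25.6367] v=[-1.5625 4.0000 -3.0313 1.2969]
Step 3: x=[6.0020 13.6065 18.0815 25.9050] v=[-1.4297 3.9258 -2.6427 1.0733]
Step 4: x=[5.8451 14.1968 17.8394 26.0594] v=[-0.6275 2.3611 -0.9685 0.6174]
Step 5: x=[5.9822 14.1985 18.1695 26.0750] v=[0.5484 0.0066 1.3202 0.0624]
Step 6: x=[6.3964 13.6695 18.9914 25.9715] v=[1.6566 -2.1161 3.2875 -0.4140]
Step 7: x=[6.9697 12.8966 20.0206 25.8068] v=[2.2932 -3.0917 4.1166 -0.6590]
Max displacement = 2.1985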